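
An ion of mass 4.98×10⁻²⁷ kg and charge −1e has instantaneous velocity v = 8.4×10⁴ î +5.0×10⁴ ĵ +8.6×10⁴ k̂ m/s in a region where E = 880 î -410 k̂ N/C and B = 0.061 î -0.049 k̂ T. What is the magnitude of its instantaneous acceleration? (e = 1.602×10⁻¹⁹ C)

v×B = (-2450, 9360, -3050) N/C.
E + v×B = (-1570, 9360, -3460) N/C.
F = q(E + v×B) = (−1.602×10⁻¹⁹ C)·(-1570, 9360, -3460) = (2.52×10⁻¹⁶, -1.50×10⁻¹⁵, 5.54×10⁻¹⁶) N.
|a| = |F|/m = 1.619×10⁻¹⁵/4.98×10⁻²⁷ ≈ 3.25×10¹¹ m/s².

|a| ≈ 3.25×10¹¹ m/s²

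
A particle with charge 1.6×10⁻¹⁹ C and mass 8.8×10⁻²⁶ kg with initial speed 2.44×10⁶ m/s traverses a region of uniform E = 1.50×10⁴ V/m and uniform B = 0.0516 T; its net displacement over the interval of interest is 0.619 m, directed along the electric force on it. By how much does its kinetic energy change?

The magnetic force is always ⟂ v and does no work; only the electric force changes KE.
ΔKE = F_E · d = |q|E d = (1.6×10⁻¹⁹)(1.50×10⁴)(0.619) ≈ 1.49×10⁻¹⁵ J.

ΔKE ≈ 1.49×10⁻¹⁵ J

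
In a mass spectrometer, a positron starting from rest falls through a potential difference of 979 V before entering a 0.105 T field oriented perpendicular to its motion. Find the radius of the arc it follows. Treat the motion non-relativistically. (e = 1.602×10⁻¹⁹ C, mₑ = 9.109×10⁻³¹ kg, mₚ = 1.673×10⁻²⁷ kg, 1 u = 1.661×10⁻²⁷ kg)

Acceleration: |q|V = ½mv² ⇒ v = √(2|q|V/m) = √(2·1.602×10⁻¹⁹·979/9.109×10⁻³¹) ≈ 1.856×10⁷ m/s.
In the field: r = mv/(|q|B) = (9.109×10⁻³¹)(1.856×10⁷)/((1.602×10⁻¹⁹)(0.105)) ≈ 1.00×10⁻³ m.

r ≈ 1.00×10⁻³ m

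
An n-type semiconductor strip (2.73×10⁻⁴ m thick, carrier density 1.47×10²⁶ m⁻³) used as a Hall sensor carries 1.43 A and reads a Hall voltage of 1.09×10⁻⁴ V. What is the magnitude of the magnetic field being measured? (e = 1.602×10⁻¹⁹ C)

B ≈ 0.490 T

From V_H = IB/(n e t), B = V_H n e t / I.
B = (1.09×10⁻⁴)(1.47×10²⁶)(1.602×10⁻¹⁹)(2.73×10⁻⁴)/1.43 ≈ 0.490 T.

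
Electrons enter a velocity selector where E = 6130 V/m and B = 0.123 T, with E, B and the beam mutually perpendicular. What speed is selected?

v = 4.98×10⁴ m/s

Zero net Lorentz force requires |qE| = |q v×B|, i.e. E = vB.
v = E/B = 6130/0.123 = 4.98×10⁴ m/s.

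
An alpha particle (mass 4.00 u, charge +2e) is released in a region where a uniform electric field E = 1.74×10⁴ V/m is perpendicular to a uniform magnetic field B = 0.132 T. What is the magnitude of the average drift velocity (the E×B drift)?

In crossed fields the guiding centre drifts at v_d = |E×B|/B² = E/B, independent of charge and mass.
v_d = 1.74×10⁴/0.132 = 1.32×10⁵ m/s.

v_d ≈ 1.32×10⁵ m/s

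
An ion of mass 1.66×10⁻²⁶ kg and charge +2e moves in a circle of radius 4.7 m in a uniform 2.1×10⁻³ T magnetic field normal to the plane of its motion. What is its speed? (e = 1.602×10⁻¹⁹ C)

From |q|vB = mv²/r, v = |q|Br/m.
v = (3.204×10⁻¹⁹)(2.1×10⁻³)(4.7)/1.66×10⁻²⁶ ≈ 1.9×10⁵ m/s.

v ≈ 1.9×10⁵ m/s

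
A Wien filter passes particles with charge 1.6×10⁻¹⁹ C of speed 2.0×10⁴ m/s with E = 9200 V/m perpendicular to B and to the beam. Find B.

B = 0.46 T

Balance of forces in the selector: qE = qvB ⇒ B = E/v.
B = 9200/2.0×10⁴ = 0.46 T.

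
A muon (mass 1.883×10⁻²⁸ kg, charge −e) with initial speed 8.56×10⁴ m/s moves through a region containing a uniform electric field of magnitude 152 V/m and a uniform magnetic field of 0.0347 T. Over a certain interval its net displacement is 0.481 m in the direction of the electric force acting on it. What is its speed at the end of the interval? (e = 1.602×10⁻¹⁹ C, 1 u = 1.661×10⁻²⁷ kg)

B does no work; ΔKE = |q|E d.
½mv_f² = ½mv₀² + |q|Ed = ½(1.883×10⁻²⁸)(8.56×10⁴)² + (1.602×10⁻¹⁹)(152)(0.481) ≈ 6.899×10⁻¹⁹ J + 1.171×10⁻¹⁷ J ≈ 1.240×10⁻¹⁷ J.
v_f = √(2·1.240×10⁻¹⁷/1.883×10⁻²⁸) ≈ 3.63×10⁵ m/s.

v_f ≈ 3.63×10⁵ m/s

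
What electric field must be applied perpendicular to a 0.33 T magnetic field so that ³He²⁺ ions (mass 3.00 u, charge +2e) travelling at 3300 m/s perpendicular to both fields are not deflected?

E = 1100 V/m

For straight-line motion qE = qvB, so E = vB.
E = 3300 × 0.33 = 1100 V/m.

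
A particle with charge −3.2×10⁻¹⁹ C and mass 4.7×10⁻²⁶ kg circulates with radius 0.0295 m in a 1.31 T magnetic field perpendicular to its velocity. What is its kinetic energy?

v = |q|Br/m, then KE = ½mv² = (qBr)²/(2m).
v = (3.2×10⁻¹⁹)(1.31)(0.0295)/4.7×10⁻²⁶ ≈ 2.631×10⁵ m/s.
KE = ½(4.7×10⁻²⁶)(2.631×10⁵)² ≈ 1.63×10⁻¹⁵ J.

KE ≈ 1.63×10⁻¹⁵ J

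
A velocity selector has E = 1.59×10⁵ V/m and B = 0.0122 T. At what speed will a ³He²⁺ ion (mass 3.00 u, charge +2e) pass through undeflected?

Zero net Lorentz force requires |qE| = |q v×B|, i.e. E = vB.
v = E/B = 1.59×10⁵/0.0122 = 1.30×10⁷ m/s.

v = 1.30×10⁷ m/s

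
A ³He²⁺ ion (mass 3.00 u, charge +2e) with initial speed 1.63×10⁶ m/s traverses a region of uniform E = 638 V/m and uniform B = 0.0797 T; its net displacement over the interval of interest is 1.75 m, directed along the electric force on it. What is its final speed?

v_f ≈ 1.67×10⁶ m/s

B does no work; ΔKE = |q|E d.
½mv_f² = ½mv₀² + |q|Ed = ½(4.983×10⁻²⁷)(1.63×10⁶)² + (3.204×10⁻¹⁹)(638)(1.75) ≈ 6.620×10⁻¹⁵ J + 3.577×10⁻¹⁶ J ≈ 6.977×10⁻¹⁵ J.
v_f = √(2·6.977×10⁻¹⁵/4.983×10⁻²⁷) ≈ 1.67×10⁶ m/s.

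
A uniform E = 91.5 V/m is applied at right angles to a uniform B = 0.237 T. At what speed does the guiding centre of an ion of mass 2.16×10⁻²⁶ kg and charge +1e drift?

v_d ≈ 386 m/s

In crossed fields the guiding centre drifts at v_d = |E×B|/B² = E/B, independent of charge and mass.
v_d = 91.5/0.237 = 386 m/s.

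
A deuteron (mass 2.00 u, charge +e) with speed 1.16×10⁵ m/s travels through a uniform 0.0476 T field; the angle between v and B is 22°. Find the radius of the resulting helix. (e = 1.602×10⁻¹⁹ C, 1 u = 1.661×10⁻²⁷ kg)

v⊥ = v sinθ = 1.16×10⁵·sin22° ≈ 4.345×10⁴ m/s.
r = m v⊥/(|q|B) = (3.322×10⁻²⁷)(4.345×10⁴)/((1.602×10⁻¹⁹)(0.0476)) ≈ 0.0189 m.

r ≈ 0.0189 m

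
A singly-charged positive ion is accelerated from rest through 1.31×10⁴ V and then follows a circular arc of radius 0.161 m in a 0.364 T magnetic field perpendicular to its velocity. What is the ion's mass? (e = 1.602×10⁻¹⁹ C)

Combine |q|V = ½mv² and r = mv/(|q|B): eliminate v to get m = qB²r²/(2V).
m = (1.602×10⁻¹⁹)(0.364)²(0.161)²/(2·1.31×10⁴) ≈ 2.10×10⁻²⁶ kg.

m ≈ 2.10×10⁻²⁶ kg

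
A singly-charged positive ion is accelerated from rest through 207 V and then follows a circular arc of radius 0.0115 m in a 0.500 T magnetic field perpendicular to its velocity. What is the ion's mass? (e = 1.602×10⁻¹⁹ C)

Combine |q|V = ½mv² and r = mv/(|q|B): eliminate v to get m = qB²r²/(2V).
m = (1.602×10⁻¹⁹)(0.500)²(0.0115)²/(2·207) ≈ 1.28×10⁻²⁶ kg.

m ≈ 1.28×10⁻²⁶ kg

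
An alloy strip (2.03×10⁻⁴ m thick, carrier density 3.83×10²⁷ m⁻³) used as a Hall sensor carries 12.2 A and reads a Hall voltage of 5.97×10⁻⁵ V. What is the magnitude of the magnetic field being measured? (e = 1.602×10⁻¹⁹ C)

From V_H = IB/(n e t), B = V_H n e t / I.
B = (5.97×10⁻⁵)(3.83×10²⁷)(1.602×10⁻¹⁹)(2.03×10⁻⁴)/12.2 ≈ 0.609 T.

B ≈ 0.609 T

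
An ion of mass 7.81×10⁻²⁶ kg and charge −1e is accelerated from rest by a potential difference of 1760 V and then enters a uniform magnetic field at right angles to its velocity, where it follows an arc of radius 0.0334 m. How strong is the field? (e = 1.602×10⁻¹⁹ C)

B ≈ 1.24 T

v = √(2|q|V/m) = √(2·1.602×10⁻¹⁹·1760/7.81×10⁻²⁶) ≈ 8.497×10⁴ m/s.
B = mv/(|q|r) = (7.81×10⁻²⁶)(8.497×10⁴)/((1.602×10⁻¹⁹)(0.0334)) ≈ 1.24 T.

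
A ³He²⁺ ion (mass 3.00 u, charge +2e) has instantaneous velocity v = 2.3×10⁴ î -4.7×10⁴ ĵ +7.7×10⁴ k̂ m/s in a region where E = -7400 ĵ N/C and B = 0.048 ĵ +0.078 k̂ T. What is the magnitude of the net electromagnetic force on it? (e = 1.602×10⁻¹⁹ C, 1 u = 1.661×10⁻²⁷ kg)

v×B = (-7360, -1790, 1100) N/C.
E + v×B = (-7360, -9190, 1100) N/C.
F = q(E + v×B) = (3.204×10⁻¹⁹ C)·(-7360, -9190, 1100) = (-2.36×10⁻¹⁵, -2.95×10⁻¹⁵, 3.54×10⁻¹⁶) N.
|F| = 3.79×10⁻¹⁵ N.

|F| ≈ 3.79×10⁻¹⁵ N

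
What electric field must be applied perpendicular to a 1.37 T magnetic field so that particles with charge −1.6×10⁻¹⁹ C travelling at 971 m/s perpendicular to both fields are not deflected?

E = 1330 V/m

For straight-line motion qE = qvB, so E = vB.
E = 971 × 1.37 = 1330 V/m.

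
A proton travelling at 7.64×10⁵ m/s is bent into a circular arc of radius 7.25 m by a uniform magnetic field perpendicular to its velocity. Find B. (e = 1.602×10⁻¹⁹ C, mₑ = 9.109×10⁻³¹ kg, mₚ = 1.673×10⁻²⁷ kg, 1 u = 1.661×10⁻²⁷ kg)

From |q|vB = mv²/r, B = mv/(|q|r).
B = (1.673×10⁻²⁷)(7.64×10⁵)/((1.602×10⁻¹⁹)(7.25)) ≈ 1.10×10⁻³ T.

B ≈ 1.10×10⁻³ T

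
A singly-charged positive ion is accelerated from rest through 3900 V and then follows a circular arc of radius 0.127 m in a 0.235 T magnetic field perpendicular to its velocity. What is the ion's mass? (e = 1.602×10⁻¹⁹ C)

m ≈ 1.83×10⁻²⁶ kg

Combine |q|V = ½mv² and r = mv/(|q|B): eliminate v to get m = qB²r²/(2V).
m = (1.602×10⁻¹⁹)(0.235)²(0.127)²/(2·3900) ≈ 1.83×10⁻²⁶ kg.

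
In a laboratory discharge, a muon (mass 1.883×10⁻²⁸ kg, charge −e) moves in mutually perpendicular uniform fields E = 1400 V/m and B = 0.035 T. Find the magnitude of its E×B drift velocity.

The E×B drift speed is v_d = E/B.
v_d = 1400/0.035 = 4.0×10⁴ m/s.

v_d ≈ 4.0×10⁴ m/s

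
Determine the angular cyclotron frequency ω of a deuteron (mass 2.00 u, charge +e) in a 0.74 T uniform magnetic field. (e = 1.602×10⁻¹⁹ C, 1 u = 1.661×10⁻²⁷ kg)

ω = |q|B/m.
ω = (1.602×10⁻¹⁹)(0.74)/3.322×10⁻²⁷ ≈ 3.6×10⁷ rad/s.

ω ≈ 3.6×10⁷ rad/s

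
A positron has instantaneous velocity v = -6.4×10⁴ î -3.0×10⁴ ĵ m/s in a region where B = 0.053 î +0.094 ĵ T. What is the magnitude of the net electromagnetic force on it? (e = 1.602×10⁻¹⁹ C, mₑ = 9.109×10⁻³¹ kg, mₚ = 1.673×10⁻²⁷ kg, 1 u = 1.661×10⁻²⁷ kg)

|F| ≈ 7.09×10⁻¹⁶ N

v×B = (0, 0, -4430) N/C.
F = q v×B = (1.602×10⁻¹⁹ C)·(0, 0, -4430) = (0, 0, -7.09×10⁻¹⁶) N.
|F| = 7.09×10⁻¹⁶ N.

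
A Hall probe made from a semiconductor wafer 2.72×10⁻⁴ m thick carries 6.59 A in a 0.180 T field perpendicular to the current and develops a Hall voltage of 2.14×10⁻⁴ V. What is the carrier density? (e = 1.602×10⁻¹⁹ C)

From V_H = IB/(n e t), n = IB/(V_H e t).
n = (6.59)(0.180)/((2.14×10⁻⁴)(1.602×10⁻¹⁹)(2.72×10⁻⁴)) ≈ 1.27×10²⁶ m⁻³.

n ≈ 1.27×10²⁶ m⁻³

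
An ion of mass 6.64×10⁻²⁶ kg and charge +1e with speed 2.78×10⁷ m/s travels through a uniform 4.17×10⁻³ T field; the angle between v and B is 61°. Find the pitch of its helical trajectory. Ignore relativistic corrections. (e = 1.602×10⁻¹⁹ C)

v∥ = v cosθ = 2.78×10⁷·cos61° ≈ 1.348×10⁷ m/s.
T = 2πm/(|q|B) = 2π(6.64×10⁻²⁶)/((1.602×10⁻¹⁹)(4.17×10⁻³)) ≈ 6.245×10⁻⁴ s.
pitch = v∥ T = (1.348×10⁷)(6.245×10⁻⁴) ≈ 8420 m.

p ≈ 8420 m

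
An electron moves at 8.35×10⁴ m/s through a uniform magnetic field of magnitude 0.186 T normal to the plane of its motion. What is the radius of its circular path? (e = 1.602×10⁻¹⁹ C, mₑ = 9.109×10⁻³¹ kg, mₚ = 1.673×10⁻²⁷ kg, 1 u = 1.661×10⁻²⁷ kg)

The magnetic force provides the centripetal force: |q|vB = mv²/r.
r = mv/(|q|B) = (9.109×10⁻³¹)(8.35×10⁴)/((1.602×10⁻¹⁹)(0.186)) ≈ 2.55×10⁻⁶ m.

r ≈ 2.55×10⁻⁶ m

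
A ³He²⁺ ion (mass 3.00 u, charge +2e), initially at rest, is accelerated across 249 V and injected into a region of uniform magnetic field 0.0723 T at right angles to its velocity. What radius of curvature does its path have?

r ≈ 0.0385 m

Acceleration: |q|V = ½mv² ⇒ v = √(2|q|V/m) = √(2·3.204×10⁻¹⁹·249/4.983×10⁻²⁷) ≈ 1.789×10⁵ m/s.
In the field: r = mv/(|q|B) = (4.983×10⁻²⁷)(1.789×10⁵)/((3.204×10⁻¹⁹)(0.0723)) ≈ 0.0385 m.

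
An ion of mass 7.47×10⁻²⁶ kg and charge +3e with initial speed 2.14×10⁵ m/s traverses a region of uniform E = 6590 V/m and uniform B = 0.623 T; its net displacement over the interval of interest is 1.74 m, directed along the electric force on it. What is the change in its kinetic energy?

ΔKE ≈ 5.51×10⁻¹⁵ J

The magnetic force is always ⟂ v and does no work; only the electric force changes KE.
ΔKE = F_E · d = |q|E d = (4.806×10⁻¹⁹)(6590)(1.74) ≈ 5.51×10⁻¹⁵ J.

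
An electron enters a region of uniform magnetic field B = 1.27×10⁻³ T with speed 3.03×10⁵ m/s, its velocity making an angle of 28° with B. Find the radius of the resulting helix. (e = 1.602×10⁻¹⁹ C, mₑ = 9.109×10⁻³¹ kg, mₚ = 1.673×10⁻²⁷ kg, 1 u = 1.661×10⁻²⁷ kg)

r ≈ 6.37×10⁻⁴ m

v⊥ = v sinθ = 3.03×10⁵·sin28° ≈ 1.422×10⁵ m/s.
r = m v⊥/(|q|B) = (9.109×10⁻³¹)(1.422×10⁵)/((1.602×10⁻¹⁹)(1.27×10⁻³)) ≈ 6.37×10⁻⁴ m.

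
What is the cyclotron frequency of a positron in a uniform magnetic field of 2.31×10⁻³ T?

f ≈ 6.47×10⁷ Hz

f = |q|B/(2πm).
f = (1.602×10⁻¹⁹)(2.31×10⁻³)/(2π·9.109×10⁻³¹) ≈ 6.47×10⁷ Hz.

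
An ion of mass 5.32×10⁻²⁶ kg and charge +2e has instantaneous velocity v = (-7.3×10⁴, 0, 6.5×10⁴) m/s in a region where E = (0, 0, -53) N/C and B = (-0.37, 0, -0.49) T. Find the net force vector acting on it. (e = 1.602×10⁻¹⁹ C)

F ≈ (0, -1.92×10⁻¹⁴, -1.70×10⁻¹⁷) N

v×B = (0, -5.98×10⁴, 0) N/C.
E + v×B = (0, -5.98×10⁴, -53.0) N/C.
F = q(E + v×B) = (3.204×10⁻¹⁹ C)·(0, -5.98×10⁴, -53.0) = (0, -1.92×10⁻¹⁴, -1.70×10⁻¹⁷) N.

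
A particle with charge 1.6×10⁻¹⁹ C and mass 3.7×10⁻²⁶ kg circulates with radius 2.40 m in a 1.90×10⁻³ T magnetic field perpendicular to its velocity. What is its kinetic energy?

v = |q|Br/m, then KE = ½mv² = (qBr)²/(2m).
v = (1.6×10⁻¹⁹)(1.90×10⁻³)(2.40)/3.7×10⁻²⁶ ≈ 1.972×10⁴ m/s.
KE = ½(3.7×10⁻²⁶)(1.972×10⁴)² ≈ 7.19×10⁻¹⁸ J = 44.9 eV.

KE ≈ 44.9 eV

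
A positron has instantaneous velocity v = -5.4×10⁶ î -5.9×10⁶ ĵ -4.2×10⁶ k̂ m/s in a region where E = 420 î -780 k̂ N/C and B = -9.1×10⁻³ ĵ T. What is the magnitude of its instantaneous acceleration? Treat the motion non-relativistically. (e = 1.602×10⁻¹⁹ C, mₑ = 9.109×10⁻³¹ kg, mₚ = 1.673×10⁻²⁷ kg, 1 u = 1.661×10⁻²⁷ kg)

v×B = (-3.82×10⁴, 0, 4.91×10⁴) N/C.
E + v×B = (-3.78×10⁴, 0, 4.84×10⁴) N/C.
F = q(E + v×B) = (1.602×10⁻¹⁹ C)·(-3.78×10⁴, 0, 4.84×10⁴) = (-6.06×10⁻¹⁵, 0, 7.75×10⁻¹⁵) N.
|a| = |F|/m = 9.833×10⁻¹⁵/9.109×10⁻³¹ ≈ 1.08×10¹⁶ m/s².

|a| ≈ 1.08×10¹⁶ m/s²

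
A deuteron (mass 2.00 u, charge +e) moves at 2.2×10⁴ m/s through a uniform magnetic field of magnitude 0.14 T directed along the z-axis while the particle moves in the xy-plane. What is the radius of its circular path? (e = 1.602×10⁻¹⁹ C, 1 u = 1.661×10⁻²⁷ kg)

r ≈ 3.3×10⁻³ m

The magnetic force provides the centripetal force: |q|vB = mv²/r.
r = mv/(|q|B) = (3.322×10⁻²⁷)(2.2×10⁴)/((1.602×10⁻¹⁹)(0.14)) ≈ 3.3×10⁻³ m.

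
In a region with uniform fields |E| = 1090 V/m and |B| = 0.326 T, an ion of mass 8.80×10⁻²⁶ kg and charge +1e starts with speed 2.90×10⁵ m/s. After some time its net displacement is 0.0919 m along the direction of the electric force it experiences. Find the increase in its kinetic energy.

ΔKE ≈ 1.60×10⁻¹⁷ J

The magnetic force is always ⟂ v and does no work; only the electric force changes KE.
ΔKE = F_E · d = |q|E d = (1.602×10⁻¹⁹)(1090)(0.0919) ≈ 1.60×10⁻¹⁷ J.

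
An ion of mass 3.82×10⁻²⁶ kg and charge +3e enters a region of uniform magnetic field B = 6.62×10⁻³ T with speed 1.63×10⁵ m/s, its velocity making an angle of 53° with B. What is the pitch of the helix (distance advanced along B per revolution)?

v∥ = v cosθ = 1.63×10⁵·cos53° ≈ 9.810×10⁴ m/s.
T = 2πm/(|q|B) = 2π(3.82×10⁻²⁶)/((4.806×10⁻¹⁹)(6.62×10⁻³)) ≈ 7.544×10⁻⁵ s.
pitch = v∥ T = (9.810×10⁴)(7.544×10⁻⁵) ≈ 7.40 m.

p ≈ 7.40 m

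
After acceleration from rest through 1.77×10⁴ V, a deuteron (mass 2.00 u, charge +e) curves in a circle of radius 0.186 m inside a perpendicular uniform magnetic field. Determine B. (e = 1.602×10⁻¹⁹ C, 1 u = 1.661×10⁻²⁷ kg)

v = √(2|q|V/m) = √(2·1.602×10⁻¹⁹·1.77×10⁴/3.322×10⁻²⁷) ≈ 1.307×10⁶ m/s.
B = mv/(|q|r) = (3.322×10⁻²⁷)(1.307×10⁶)/((1.602×10⁻¹⁹)(0.186)) ≈ 0.146 T.

B ≈ 0.146 T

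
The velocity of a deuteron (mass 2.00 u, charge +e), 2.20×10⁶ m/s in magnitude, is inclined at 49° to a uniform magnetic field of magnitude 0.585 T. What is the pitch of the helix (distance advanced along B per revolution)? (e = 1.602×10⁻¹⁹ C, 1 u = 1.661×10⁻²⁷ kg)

v∥ = v cosθ = 2.20×10⁶·cos49° ≈ 1.443×10⁶ m/s.
T = 2πm/(|q|B) = 2π(3.322×10⁻²⁷)/((1.602×10⁻¹⁹)(0.585)) ≈ 2.227×10⁻⁷ s.
pitch = v∥ T = (1.443×10⁶)(2.227×10⁻⁷) ≈ 0.321 m.

p ≈ 0.321 m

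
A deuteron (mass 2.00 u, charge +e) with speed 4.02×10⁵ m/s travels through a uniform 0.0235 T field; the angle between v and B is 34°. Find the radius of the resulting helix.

r ≈ 0.198 m

v⊥ = v sinθ = 4.02×10⁵·sin34° ≈ 2.248×10⁵ m/s.
r = m v⊥/(|q|B) = (3.322×10⁻²⁷)(2.248×10⁵)/((1.602×10⁻¹⁹)(0.0235)) ≈ 0.198 m.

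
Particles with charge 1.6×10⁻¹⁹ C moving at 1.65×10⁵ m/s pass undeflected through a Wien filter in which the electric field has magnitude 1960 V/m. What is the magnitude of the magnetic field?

B = 0.0119 T

Balance of forces in the selector: qE = qvB ⇒ B = E/v.
B = 1960/1.65×10⁵ = 0.0119 T.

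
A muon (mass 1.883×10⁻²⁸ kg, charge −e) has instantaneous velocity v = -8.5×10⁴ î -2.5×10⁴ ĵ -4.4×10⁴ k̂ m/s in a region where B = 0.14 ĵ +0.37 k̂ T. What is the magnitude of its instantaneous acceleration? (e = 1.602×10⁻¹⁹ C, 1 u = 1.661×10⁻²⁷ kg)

v×B = (-3090, 3.14×10⁴, -1.19×10⁴) N/C.
F = q v×B = (−1.602×10⁻¹⁹ C)·(-3090, 3.14×10⁴, -1.19×10⁴) = (4.95×10⁻¹⁶, -5.04×10⁻¹⁵, 1.91×10⁻¹⁵) N.
|a| = |F|/m = 5.410×10⁻¹⁵/1.883×10⁻²⁸ ≈ 2.87×10¹³ m/s².

|a| ≈ 2.87×10¹³ m/s²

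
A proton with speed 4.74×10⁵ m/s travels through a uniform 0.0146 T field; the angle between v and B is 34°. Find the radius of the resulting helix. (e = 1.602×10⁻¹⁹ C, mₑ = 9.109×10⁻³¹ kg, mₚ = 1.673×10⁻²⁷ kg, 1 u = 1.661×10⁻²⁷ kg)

r ≈ 0.190 m

v⊥ = v sinθ = 4.74×10⁵·sin34° ≈ 2.651×10⁵ m/s.
r = m v⊥/(|q|B) = (1.673×10⁻²⁷)(2.651×10⁵)/((1.602×10⁻¹⁹)(0.0146)) ≈ 0.190 m.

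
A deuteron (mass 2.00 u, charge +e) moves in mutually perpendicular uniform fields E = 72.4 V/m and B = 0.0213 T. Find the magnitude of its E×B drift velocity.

The steady drift has the magnetic force balancing the electric force, so v_d = E/B.
v_d = 72.4/0.0213 = 3400 m/s.

v_d ≈ 3400 m/s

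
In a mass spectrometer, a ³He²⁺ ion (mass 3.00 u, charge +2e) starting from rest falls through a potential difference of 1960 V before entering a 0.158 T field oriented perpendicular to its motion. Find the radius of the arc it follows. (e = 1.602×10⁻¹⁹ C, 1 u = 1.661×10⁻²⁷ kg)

r ≈ 0.0494 m

Acceleration: |q|V = ½mv² ⇒ v = √(2|q|V/m) = √(2·3.204×10⁻¹⁹·1960/4.983×10⁻²⁷) ≈ 5.020×10⁵ m/s.
In the field: r = mv/(|q|B) = (4.983×10⁻²⁷)(5.020×10⁵)/((3.204×10⁻¹⁹)(0.158)) ≈ 0.0494 m.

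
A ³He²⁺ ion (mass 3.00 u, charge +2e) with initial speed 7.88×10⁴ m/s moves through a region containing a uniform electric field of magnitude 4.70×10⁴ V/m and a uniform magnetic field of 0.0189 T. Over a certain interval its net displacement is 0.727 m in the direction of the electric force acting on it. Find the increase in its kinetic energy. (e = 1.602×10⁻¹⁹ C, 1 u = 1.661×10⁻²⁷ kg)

The magnetic force is always ⟂ v and does no work; only the electric force changes KE.
ΔKE = F_E · d = |q|E d = (3.204×10⁻¹⁹)(4.70×10⁴)(0.727) ≈ 1.09×10⁻¹⁴ J.

ΔKE ≈ 1.09×10⁻¹⁴ J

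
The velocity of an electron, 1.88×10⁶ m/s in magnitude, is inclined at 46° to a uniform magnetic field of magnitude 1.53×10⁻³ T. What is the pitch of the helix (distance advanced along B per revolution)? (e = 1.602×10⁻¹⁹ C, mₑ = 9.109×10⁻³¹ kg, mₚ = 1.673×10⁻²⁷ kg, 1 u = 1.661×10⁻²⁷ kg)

p ≈ 0.0305 m

v∥ = v cosθ = 1.88×10⁶·cos46° ≈ 1.306×10⁶ m/s.
T = 2πm/(|q|B) = 2π(9.109×10⁻³¹)/((1.602×10⁻¹⁹)(1.53×10⁻³)) ≈ 2.335×10⁻⁸ s.
pitch = v∥ T = (1.306×10⁶)(2.335×10⁻⁸) ≈ 0.0305 m.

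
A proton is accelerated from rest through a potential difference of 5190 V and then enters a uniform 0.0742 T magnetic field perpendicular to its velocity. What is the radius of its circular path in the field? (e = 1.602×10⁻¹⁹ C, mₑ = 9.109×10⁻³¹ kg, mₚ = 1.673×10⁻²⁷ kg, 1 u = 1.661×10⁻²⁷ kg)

Acceleration: |q|V = ½mv² ⇒ v = √(2|q|V/m) = √(2·1.602×10⁻¹⁹·5190/1.673×10⁻²⁷) ≈ 9.970×10⁵ m/s.
In the field: r = mv/(|q|B) = (1.673×10⁻²⁷)(9.970×10⁵)/((1.602×10⁻¹⁹)(0.0742)) ≈ 0.140 m.

r ≈ 0.140 m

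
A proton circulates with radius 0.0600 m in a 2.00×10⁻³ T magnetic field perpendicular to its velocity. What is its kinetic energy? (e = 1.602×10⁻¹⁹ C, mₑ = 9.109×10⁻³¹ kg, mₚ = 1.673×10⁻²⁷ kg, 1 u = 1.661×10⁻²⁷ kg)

KE ≈ 1.10×10⁻¹⁹ J

v = |q|Br/m, then KE = ½mv² = (qBr)²/(2m).
v = (1.602×10⁻¹⁹)(2.00×10⁻³)(0.0600)/1.673×10⁻²⁷ ≈ 1.149×10⁴ m/s.
KE = ½(1.673×10⁻²⁷)(1.149×10⁴)² ≈ 1.10×10⁻¹⁹ J.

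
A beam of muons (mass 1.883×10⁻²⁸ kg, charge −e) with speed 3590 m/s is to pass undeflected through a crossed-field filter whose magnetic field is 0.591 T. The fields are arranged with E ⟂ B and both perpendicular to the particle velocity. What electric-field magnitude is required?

For straight-line motion qE = qvB, so E = vB.
E = 3590 × 0.591 = 2120 V/m.

E = 2120 V/m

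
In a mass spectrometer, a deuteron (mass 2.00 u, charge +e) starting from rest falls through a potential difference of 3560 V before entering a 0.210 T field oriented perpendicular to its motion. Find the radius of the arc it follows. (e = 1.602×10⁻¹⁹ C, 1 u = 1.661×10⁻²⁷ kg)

Acceleration: |q|V = ½mv² ⇒ v = √(2|q|V/m) = √(2·1.602×10⁻¹⁹·3560/3.322×10⁻²⁷) ≈ 5.860×10⁵ m/s.
In the field: r = mv/(|q|B) = (3.322×10⁻²⁷)(5.860×10⁵)/((1.602×10⁻¹⁹)(0.210)) ≈ 0.0579 m.

r ≈ 0.0579 m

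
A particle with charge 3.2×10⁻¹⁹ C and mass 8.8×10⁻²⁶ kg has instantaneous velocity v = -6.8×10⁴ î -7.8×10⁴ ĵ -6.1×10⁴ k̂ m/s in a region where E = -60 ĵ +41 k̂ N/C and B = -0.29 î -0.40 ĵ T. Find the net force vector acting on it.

F ≈ (-7.81×10⁻¹⁵, 5.64×10⁻¹⁵, 1.48×10⁻¹⁵) N

v×B = (-2.44×10⁴, 1.77×10⁴, 4580) N/C.
E + v×B = (-2.44×10⁴, 1.76×10⁴, 4620) N/C.
F = q(E + v×B) = (3.2×10⁻¹⁹ C)·(-2.44×10⁴, 1.76×10⁴, 4620) = (-7.81×10⁻¹⁵, 5.64×10⁻¹⁵, 1.48×10⁻¹⁵) N.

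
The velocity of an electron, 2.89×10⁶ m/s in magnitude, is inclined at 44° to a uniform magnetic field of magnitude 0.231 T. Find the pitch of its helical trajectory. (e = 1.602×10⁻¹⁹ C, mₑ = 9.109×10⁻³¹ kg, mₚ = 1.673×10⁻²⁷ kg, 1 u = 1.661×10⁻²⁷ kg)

v∥ = v cosθ = 2.89×10⁶·cos44° ≈ 2.079×10⁶ m/s.
T = 2πm/(|q|B) = 2π(9.109×10⁻³¹)/((1.602×10⁻¹⁹)(0.231)) ≈ 1.547×10⁻¹⁰ s.
pitch = v∥ T = (2.079×10⁶)(1.547×10⁻¹⁰) ≈ 3.22×10⁻⁴ m.

p ≈ 3.22×10⁻⁴ m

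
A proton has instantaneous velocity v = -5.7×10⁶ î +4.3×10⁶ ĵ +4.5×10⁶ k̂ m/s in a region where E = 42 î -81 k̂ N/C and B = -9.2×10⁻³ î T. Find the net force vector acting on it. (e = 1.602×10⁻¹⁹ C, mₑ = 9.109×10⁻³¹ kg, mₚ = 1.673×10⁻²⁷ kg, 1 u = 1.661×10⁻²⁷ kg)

v×B = (0, -4.14×10⁴, 3.96×10⁴) N/C.
E + v×B = (42.0, -4.14×10⁴, 3.95×10⁴) N/C.
F = q(E + v×B) = (1.602×10⁻¹⁹ C)·(42.0, -4.14×10⁴, 3.95×10⁴) = (6.73×10⁻¹⁸, -6.63×10⁻¹⁵, 6.32×10⁻¹⁵) N.

F ≈ (6.73×10⁻¹⁸, -6.63×10⁻¹⁵, 6.32×10⁻¹⁵) N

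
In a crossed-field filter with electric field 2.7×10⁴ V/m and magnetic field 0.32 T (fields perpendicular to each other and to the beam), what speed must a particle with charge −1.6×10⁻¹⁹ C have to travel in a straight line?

Zero net Lorentz force requires |qE| = |q v×B|, i.e. E = vB.
v = E/B = 2.7×10⁴/0.32 = 8.4×10⁴ m/s.

v = 8.4×10⁴ m/s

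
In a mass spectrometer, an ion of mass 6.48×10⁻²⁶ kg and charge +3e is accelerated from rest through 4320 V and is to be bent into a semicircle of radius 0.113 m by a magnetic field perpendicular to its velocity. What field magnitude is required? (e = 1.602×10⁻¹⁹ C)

v = √(2|q|V/m) = √(2·4.806×10⁻¹⁹·4320/6.48×10⁻²⁶) ≈ 2.531×10⁵ m/s.
B = mv/(|q|r) = (6.48×10⁻²⁶)(2.531×10⁵)/((4.806×10⁻¹⁹)(0.113)) ≈ 0.302 T.

B ≈ 0.302 T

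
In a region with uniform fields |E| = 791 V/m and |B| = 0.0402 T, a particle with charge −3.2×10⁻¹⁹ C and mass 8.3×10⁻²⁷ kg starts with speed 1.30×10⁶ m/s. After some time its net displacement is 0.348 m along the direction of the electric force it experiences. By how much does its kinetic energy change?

The magnetic force is always ⟂ v and does no work; only the electric force changes KE.
ΔKE = F_E · d = |q|E d = (3.2×10⁻¹⁹)(791)(0.348) ≈ 8.81×10⁻¹⁷ J.

ΔKE ≈ 8.81×10⁻¹⁷ J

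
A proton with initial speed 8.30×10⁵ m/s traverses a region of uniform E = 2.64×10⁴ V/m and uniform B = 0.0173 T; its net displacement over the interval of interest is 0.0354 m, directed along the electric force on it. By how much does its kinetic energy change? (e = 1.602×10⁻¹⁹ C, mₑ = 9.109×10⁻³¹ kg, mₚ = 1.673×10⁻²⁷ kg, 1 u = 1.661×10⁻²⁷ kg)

ΔKE ≈ 1.50×10⁻¹⁶ J

The magnetic force is always ⟂ v and does no work; only the electric force changes KE.
ΔKE = F_E · d = |q|E d = (1.602×10⁻¹⁹)(2.64×10⁴)(0.0354) ≈ 1.50×10⁻¹⁶ J.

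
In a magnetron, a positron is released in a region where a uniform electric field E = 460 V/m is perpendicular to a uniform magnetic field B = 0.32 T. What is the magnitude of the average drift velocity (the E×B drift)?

The steady drift has the magnetic force balancing the electric force, so v_d = E/B.
v_d = 460/0.32 = 1400 m/s.

v_d ≈ 1400 m/s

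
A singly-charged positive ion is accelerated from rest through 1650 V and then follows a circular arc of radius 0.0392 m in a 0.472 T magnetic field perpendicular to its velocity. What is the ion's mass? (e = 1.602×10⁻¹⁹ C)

m ≈ 1.66×10⁻²⁶ kg

Combine |q|V = ½mv² and r = mv/(|q|B): eliminate v to get m = qB²r²/(2V).
m = (1.602×10⁻¹⁹)(0.472)²(0.0392)²/(2·1650) ≈ 1.66×10⁻²⁶ kg.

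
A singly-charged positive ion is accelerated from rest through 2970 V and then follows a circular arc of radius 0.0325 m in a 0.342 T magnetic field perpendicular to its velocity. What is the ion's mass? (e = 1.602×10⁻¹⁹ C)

Combine |q|V = ½mv² and r = mv/(|q|B): eliminate v to get m = qB²r²/(2V).
m = (1.602×10⁻¹⁹)(0.342)²(0.0325)²/(2·2970) ≈ 3.33×10⁻²⁷ kg.

m ≈ 3.33×10⁻²⁷ kg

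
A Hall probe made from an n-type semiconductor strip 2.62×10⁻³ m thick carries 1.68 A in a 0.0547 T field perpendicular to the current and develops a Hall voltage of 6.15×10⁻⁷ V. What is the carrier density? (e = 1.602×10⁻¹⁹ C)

n ≈ 3.56×10²⁶ m⁻³

From V_H = IB/(n e t), n = IB/(V_H e t).
n = (1.68)(0.0547)/((6.15×10⁻⁷)(1.602×10⁻¹⁹)(2.62×10⁻³)) ≈ 3.56×10²⁶ m⁻³.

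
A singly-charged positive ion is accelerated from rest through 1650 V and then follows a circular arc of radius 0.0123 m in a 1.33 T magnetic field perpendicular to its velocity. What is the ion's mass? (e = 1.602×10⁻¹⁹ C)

Combine |q|V = ½mv² and r = mv/(|q|B): eliminate v to get m = qB²r²/(2V).
m = (1.602×10⁻¹⁹)(1.33)²(0.0123)²/(2·1650) ≈ 1.30×10⁻²⁶ kg.

m ≈ 1.30×10⁻²⁶ kg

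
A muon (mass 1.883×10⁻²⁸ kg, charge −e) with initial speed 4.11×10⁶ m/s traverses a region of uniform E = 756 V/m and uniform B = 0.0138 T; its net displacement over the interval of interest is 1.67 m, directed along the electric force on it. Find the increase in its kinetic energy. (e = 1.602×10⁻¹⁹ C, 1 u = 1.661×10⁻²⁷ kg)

The magnetic force is always ⟂ v and does no work; only the electric force changes KE.
ΔKE = F_E · d = |q|E d = (1.602×10⁻¹⁹)(756)(1.67) ≈ 2.02×10⁻¹⁶ J.

ΔKE ≈ 2.02×10⁻¹⁶ J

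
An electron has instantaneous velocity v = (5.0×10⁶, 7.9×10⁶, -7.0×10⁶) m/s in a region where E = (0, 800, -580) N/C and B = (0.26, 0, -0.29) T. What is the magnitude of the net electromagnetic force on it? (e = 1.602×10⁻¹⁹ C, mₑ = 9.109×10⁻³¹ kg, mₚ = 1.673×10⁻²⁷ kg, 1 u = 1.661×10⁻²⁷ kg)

v×B = (-2.29×10⁶, -3.70×10⁵, -2.05×10⁶) N/C.
E + v×B = (-2.29×10⁶, -3.69×10⁵, -2.05×10⁶) N/C.
F = q(E + v×B) = (−1.602×10⁻¹⁹ C)·(-2.29×10⁶, -3.69×10⁵, -2.05×10⁶) = (3.67×10⁻¹³, 5.91×10⁻¹⁴, 3.29×10⁻¹³) N.
|F| = 4.97×10⁻¹³ N.

|F| ≈ 4.97×10⁻¹³ N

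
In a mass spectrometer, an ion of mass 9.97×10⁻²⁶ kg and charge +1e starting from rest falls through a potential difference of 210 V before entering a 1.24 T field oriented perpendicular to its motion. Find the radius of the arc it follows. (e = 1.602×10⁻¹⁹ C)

Acceleration: |q|V = ½mv² ⇒ v = √(2|q|V/m) = √(2·1.602×10⁻¹⁹·210/9.97×10⁻²⁶) ≈ 2.598×10⁴ m/s.
In the field: r = mv/(|q|B) = (9.97×10⁻²⁶)(2.598×10⁴)/((1.602×10⁻¹⁹)(1.24)) ≈ 0.0130 m.

r ≈ 0.0130 m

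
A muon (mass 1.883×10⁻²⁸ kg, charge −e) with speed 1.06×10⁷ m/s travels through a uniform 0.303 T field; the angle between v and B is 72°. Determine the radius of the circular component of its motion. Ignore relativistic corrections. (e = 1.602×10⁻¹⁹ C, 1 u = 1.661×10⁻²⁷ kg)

r ≈ 0.0391 m

v⊥ = v sinθ = 1.06×10⁷·sin72° ≈ 1.008×10⁷ m/s.
r = m v⊥/(|q|B) = (1.883×10⁻²⁸)(1.008×10⁷)/((1.602×10⁻¹⁹)(0.303)) ≈ 0.0391 m.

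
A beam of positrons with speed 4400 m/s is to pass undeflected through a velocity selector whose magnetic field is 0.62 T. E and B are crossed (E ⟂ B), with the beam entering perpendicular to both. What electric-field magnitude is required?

E = 2700 V/m

For straight-line motion qE = qvB, so E = vB.
E = 4400 × 0.62 = 2700 V/m.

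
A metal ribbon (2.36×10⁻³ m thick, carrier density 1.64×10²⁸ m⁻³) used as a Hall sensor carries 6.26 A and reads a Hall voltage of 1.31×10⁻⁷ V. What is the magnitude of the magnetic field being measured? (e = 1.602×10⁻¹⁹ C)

From V_H = IB/(n e t), B = V_H n e t / I.
B = (1.31×10⁻⁷)(1.64×10²⁸)(1.602×10⁻¹⁹)(2.36×10⁻³)/6.26 ≈ 0.130 T.

B ≈ 0.130 T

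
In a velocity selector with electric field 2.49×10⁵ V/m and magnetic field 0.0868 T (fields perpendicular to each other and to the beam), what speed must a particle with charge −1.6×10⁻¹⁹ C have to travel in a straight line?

v = 2.87×10⁶ m/s

For undeflected motion the electric and magnetic forces balance: qE = qvB.
v = E/B = 2.49×10⁵/0.0868 = 2.87×10⁶ m/s.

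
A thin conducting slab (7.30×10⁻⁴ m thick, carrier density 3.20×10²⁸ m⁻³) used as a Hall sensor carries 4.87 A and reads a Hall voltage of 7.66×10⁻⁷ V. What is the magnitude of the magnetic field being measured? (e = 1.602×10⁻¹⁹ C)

From V_H = IB/(n e t), B = V_H n e t / I.
B = (7.66×10⁻⁷)(3.20×10²⁸)(1.602×10⁻¹⁹)(7.30×10⁻⁴)/4.87 ≈ 0.589 T.

B ≈ 0.589 T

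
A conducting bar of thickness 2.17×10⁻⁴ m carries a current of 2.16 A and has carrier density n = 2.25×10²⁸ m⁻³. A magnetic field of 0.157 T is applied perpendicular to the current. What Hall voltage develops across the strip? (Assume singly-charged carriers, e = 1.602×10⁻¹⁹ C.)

V_H ≈ 4.34×10⁻⁷ V

V_H = IB/(n e t).
V_H = (2.16)(0.157)/((2.25×10²⁸)(1.602×10⁻¹⁹)(2.17×10⁻⁴)) ≈ 4.34×10⁻⁷ V.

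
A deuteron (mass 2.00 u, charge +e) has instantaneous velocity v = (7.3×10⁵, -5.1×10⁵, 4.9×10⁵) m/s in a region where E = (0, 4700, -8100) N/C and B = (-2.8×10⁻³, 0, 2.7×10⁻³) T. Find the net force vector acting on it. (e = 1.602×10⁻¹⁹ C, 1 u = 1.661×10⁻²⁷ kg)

F ≈ (-2.21×10⁻¹⁶, 2.17×10⁻¹⁶, -1.53×10⁻¹⁵) N

v×B = (-1380, -3340, -1430) N/C.
E + v×B = (-1380, 1360, -9530) N/C.
F = q(E + v×B) = (1.602×10⁻¹⁹ C)·(-1380, 1360, -9530) = (-2.21×10⁻¹⁶, 2.17×10⁻¹⁶, -1.53×10⁻¹⁵) N.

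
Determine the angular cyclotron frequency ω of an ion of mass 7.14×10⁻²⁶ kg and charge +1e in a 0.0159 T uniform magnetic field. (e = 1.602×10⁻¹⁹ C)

ω = |q|B/m.
ω = (1.602×10⁻¹⁹)(0.0159)/7.14×10⁻²⁶ ≈ 3.57×10⁴ rad/s.

ω ≈ 3.57×10⁴ rad/s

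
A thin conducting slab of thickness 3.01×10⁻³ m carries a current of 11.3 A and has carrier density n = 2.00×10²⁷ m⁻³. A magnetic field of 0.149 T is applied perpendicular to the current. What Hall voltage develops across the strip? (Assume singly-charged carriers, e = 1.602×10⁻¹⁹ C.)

V_H = IB/(n e t).
V_H = (11.3)(0.149)/((2.00×10²⁷)(1.602×10⁻¹⁹)(3.01×10⁻³)) ≈ 1.75×10⁻⁶ V.

V_H ≈ 1.75×10⁻⁶ V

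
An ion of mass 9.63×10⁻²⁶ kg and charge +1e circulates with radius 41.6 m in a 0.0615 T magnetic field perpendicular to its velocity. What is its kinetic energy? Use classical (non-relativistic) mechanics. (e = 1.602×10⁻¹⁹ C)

v = |q|Br/m, then KE = ½mv² = (qBr)²/(2m).
v = (1.602×10⁻¹⁹)(0.0615)(41.6)/9.63×10⁻²⁶ ≈ 4.256×10⁶ m/s.
KE = ½(9.63×10⁻²⁶)(4.256×10⁶)² ≈ 8.72×10⁻¹³ J.

KE ≈ 8.72×10⁻¹³ J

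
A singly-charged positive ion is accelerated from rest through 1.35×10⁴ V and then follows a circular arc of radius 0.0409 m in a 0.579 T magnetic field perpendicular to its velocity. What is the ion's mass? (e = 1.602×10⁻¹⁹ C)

Combine |q|V = ½mv² and r = mv/(|q|B): eliminate v to get m = qB²r²/(2V).
m = (1.602×10⁻¹⁹)(0.579)²(0.0409)²/(2·1.35×10⁴) ≈ 3.33×10⁻²⁷ kg.

m ≈ 3.33×10⁻²⁷ kg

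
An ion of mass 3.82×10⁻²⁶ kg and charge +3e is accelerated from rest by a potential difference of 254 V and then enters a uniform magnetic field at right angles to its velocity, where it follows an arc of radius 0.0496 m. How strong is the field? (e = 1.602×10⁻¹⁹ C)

v = √(2|q|V/m) = √(2·4.806×10⁻¹⁹·254/3.82×10⁻²⁶) ≈ 7.995×10⁴ m/s.
B = mv/(|q|r) = (3.82×10⁻²⁶)(7.995×10⁴)/((4.806×10⁻¹⁹)(0.0496)) ≈ 0.128 T.

B ≈ 0.128 T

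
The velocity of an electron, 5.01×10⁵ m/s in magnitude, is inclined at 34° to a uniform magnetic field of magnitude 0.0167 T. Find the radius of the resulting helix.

r ≈ 9.54×10⁻⁵ m

v⊥ = v sinθ = 5.01×10⁵·sin34° ≈ 2.802×10⁵ m/s.
r = m v⊥/(|q|B) = (9.109×10⁻³¹)(2.802×10⁵)/((1.602×10⁻¹⁹)(0.0167)) ≈ 9.54×10⁻⁵ m.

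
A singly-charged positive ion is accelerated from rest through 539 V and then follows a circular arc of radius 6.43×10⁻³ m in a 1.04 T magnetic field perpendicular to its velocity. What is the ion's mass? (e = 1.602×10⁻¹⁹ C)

m ≈ 6.65×10⁻²⁷ kg

Combine |q|V = ½mv² and r = mv/(|q|B): eliminate v to get m = qB²r²/(2V).
m = (1.602×10⁻¹⁹)(1.04)²(6.43×10⁻³)²/(2·539) ≈ 6.65×10⁻²⁷ kg.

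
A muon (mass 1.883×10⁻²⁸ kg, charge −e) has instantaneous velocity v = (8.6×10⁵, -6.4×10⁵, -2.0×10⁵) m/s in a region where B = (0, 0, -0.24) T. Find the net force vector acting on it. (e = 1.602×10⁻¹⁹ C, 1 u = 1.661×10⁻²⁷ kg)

v×B = (1.54×10⁵, 2.06×10⁵, 0) N/C.
F = q v×B = (−1.602×10⁻¹⁹ C)·(1.54×10⁵, 2.06×10⁵, 0) = (-2.46×10⁻¹⁴, -3.31×10⁻¹⁴, 0) N.

F ≈ (-2.46×10⁻¹⁴, -3.31×10⁻¹⁴, 0) N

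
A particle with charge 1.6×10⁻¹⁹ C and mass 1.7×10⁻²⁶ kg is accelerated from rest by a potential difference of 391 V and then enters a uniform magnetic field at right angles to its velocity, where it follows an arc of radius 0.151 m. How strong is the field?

v = √(2|q|V/m) = √(2·1.6×10⁻¹⁹·391/1.7×10⁻²⁶) ≈ 8.579×10⁴ m/s.
B = mv/(|q|r) = (1.7×10⁻²⁶)(8.579×10⁴)/((1.6×10⁻¹⁹)(0.151)) ≈ 0.0604 T.

B ≈ 0.0604 T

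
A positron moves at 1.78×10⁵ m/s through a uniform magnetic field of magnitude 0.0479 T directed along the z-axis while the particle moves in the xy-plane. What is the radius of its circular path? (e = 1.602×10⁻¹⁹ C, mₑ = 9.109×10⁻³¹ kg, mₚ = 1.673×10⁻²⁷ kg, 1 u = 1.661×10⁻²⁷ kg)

r ≈ 2.11×10⁻⁵ m

The magnetic force provides the centripetal force: |q|vB = mv²/r.
r = mv/(|q|B) = (9.109×10⁻³¹)(1.78×10⁵)/((1.602×10⁻¹⁹)(0.0479)) ≈ 2.11×10⁻⁵ m.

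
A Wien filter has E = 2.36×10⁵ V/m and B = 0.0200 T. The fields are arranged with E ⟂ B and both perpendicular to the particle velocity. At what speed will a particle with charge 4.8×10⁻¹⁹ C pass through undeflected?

v = 1.18×10⁷ m/s

Zero net Lorentz force requires |qE| = |q v×B|, i.e. E = vB.
v = E/B = 2.36×10⁵/0.0200 = 1.18×10⁷ m/s.
The result is independent of the particle's charge and mass.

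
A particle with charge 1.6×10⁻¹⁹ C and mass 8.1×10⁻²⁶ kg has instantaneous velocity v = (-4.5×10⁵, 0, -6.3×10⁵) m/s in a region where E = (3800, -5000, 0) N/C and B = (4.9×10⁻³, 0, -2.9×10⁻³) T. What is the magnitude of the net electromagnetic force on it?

|F| ≈ 1.62×10⁻¹⁵ N

v×B = (0, -4390, 0) N/C.
E + v×B = (3800, -9390, 0) N/C.
F = q(E + v×B) = (1.6×10⁻¹⁹ C)·(3800, -9390, 0) = (6.08×10⁻¹⁶, -1.50×10⁻¹⁵, 0) N.
|F| = 1.62×10⁻¹⁵ N.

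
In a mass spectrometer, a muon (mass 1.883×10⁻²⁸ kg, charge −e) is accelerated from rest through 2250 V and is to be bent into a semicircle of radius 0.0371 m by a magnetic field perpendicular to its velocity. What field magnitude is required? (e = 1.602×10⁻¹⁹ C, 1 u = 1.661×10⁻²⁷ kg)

v = √(2|q|V/m) = √(2·1.602×10⁻¹⁹·2250/1.883×10⁻²⁸) ≈ 1.957×10⁶ m/s.
B = mv/(|q|r) = (1.883×10⁻²⁸)(1.957×10⁶)/((1.602×10⁻¹⁹)(0.0371)) ≈ 0.0620 T.

B ≈ 0.0620 T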